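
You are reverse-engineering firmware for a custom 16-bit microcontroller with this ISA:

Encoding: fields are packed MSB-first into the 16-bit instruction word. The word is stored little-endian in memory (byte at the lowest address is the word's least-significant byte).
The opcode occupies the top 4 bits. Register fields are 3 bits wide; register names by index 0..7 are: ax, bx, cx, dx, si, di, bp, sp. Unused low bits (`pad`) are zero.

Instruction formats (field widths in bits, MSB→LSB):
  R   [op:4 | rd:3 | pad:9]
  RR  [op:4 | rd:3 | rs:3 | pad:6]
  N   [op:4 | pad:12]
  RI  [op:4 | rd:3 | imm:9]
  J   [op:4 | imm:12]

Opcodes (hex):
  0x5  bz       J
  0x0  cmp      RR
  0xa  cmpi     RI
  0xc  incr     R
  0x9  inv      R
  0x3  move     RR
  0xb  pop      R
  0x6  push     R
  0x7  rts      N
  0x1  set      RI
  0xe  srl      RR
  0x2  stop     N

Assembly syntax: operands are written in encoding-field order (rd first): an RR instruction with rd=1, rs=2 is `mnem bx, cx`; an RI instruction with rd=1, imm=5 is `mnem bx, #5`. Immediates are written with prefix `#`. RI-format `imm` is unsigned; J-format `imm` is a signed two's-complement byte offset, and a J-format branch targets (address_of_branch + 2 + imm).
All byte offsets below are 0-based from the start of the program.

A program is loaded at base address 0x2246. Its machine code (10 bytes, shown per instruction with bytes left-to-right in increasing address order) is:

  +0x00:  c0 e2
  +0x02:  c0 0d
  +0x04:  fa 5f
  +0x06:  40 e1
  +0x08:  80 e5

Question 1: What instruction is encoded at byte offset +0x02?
cmp bp, sp

@+02  little-endian(c0 0d) = 0x0dc0
  opcode bits[15:12]=0x0: cmp/RR
  [11:9] rd=6 = bp
  [8:6] rs=7 = sp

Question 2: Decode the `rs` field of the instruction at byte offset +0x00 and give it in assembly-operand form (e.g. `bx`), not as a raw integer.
[00] c0 e2 → 0xe2c0
  opcode bits[15:12]=0xe: srl/RR
  rd@[11:9]=0x1 ⇒ bx
  rs@[8:6]=0x3 ⇒ dx

dx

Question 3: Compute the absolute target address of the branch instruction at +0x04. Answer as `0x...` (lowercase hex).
0x2246

@+04  little-endian(fa 5f) = 0x5ffa
  opcode bits[15:12]=0x5: bz/J
  imm@[11:0]=0xffa (s12→-6) ⇒ #-6
  target = base 0x2246 + off 0x04 + 2 + imm -6 = 0x2246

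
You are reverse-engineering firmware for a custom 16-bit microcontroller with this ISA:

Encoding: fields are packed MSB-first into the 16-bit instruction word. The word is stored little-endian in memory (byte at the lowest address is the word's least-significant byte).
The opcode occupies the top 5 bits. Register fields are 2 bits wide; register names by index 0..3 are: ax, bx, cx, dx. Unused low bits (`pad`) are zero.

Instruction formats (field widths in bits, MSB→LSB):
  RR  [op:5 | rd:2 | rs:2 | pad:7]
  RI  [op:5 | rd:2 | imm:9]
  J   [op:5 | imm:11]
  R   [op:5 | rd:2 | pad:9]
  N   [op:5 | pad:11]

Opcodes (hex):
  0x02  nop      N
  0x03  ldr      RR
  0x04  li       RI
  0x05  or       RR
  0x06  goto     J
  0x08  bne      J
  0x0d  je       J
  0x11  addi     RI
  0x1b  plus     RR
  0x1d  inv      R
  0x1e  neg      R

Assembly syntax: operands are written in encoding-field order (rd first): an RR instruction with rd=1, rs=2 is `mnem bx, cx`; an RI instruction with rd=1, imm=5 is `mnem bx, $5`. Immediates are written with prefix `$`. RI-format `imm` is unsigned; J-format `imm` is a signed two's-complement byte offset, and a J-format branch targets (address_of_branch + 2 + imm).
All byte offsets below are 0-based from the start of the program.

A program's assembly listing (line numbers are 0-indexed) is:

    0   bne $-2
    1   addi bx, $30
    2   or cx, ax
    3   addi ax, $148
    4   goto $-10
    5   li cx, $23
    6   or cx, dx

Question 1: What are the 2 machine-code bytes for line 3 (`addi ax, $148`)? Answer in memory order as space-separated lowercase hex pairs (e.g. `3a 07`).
94 88

line 3 (addi): pack op=0x11:5|rd=0:2|imm=148:9 = 0x8894; little→ 94 88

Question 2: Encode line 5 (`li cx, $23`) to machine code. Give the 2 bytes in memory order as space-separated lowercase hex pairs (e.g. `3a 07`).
line 5 (li): pack op=0x4:5|rd=2:2|imm=23:9 = 0x2417; little→ 17 24

17 24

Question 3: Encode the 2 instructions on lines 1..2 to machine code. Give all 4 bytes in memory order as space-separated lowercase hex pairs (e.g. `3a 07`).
line 1 (addi): pack op=0x11:5|rd=1:2|imm=30:9 = 0x8a1e; little→ 1e 8a
line 2 (or): pack op=0x5:5|rd=2:2|rs=0:2|pad=0:7 = 0x2c00; little→ 00 2c

1e 8a 00 2c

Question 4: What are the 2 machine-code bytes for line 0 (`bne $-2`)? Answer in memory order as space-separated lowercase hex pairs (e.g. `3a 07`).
L0: bne op=0x8:5|imm=-2:11 ⇒ 0x47fe ⇒ little fe 47

fe 47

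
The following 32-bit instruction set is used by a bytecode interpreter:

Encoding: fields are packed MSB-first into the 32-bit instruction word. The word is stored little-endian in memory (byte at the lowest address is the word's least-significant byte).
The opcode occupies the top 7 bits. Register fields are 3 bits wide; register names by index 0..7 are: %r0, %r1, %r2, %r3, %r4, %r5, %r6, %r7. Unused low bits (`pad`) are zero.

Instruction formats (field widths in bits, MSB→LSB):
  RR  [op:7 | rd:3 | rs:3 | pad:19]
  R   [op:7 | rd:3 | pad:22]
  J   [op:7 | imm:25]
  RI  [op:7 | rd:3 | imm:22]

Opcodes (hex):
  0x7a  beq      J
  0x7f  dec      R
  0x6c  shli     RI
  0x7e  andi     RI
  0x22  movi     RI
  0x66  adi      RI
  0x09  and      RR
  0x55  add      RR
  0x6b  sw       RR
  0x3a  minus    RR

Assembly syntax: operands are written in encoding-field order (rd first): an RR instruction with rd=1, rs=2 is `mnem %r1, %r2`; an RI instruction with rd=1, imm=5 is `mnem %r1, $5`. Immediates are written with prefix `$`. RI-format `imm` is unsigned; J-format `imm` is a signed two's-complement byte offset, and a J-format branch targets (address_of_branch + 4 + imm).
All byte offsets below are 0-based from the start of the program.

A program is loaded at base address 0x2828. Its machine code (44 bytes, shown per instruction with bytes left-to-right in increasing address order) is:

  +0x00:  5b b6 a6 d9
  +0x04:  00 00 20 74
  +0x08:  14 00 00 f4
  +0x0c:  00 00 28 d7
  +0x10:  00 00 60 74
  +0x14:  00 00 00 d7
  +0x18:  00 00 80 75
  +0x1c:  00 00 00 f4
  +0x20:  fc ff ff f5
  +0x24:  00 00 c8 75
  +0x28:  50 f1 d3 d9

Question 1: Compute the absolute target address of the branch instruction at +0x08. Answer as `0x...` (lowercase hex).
0x2848

@+08  little-endian(14 00 00 f4) = 0xf4000014
  opcode bits[31:25]=0x7a: beq/J
  imm: (w>>0)&0x1ffffff=0x14 → $20
  target = base 0x2828 + off 0x08 + 4 + imm 20 = 0x2848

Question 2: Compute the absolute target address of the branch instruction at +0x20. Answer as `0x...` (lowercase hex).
+0x20: fc ff ff f5 ⇒ word 0xf5fffffc (little)
  opcode bits[31:25]=0x7a: beq/J
  imm: (w>>0)&0x1ffffff=0x1fffffc (s25→-4) → $-4
  target = base 0x2828 + off 0x20 + 4 + imm -4 = 0x2848

0x2848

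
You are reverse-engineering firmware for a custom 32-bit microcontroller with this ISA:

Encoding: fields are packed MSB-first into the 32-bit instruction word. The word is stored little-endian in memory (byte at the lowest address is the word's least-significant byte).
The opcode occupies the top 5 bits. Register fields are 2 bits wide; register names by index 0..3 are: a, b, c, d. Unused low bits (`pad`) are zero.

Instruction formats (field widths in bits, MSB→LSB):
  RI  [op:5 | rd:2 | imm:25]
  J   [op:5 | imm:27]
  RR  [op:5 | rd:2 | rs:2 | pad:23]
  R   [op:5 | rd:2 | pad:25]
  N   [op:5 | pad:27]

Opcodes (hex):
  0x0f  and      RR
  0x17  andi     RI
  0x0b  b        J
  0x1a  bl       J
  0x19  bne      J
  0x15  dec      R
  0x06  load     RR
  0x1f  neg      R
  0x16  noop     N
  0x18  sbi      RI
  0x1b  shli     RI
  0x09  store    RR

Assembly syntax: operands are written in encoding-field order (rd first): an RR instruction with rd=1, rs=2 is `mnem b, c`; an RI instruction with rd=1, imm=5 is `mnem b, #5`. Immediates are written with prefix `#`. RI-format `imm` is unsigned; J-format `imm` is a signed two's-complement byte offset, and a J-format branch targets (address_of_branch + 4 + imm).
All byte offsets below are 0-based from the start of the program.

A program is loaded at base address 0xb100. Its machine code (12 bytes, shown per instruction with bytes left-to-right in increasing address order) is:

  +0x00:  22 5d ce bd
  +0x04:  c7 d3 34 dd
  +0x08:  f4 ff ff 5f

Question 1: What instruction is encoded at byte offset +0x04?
@+04  little-endian(c7 d3 34 dd) = 0xdd34d3c7
  opcode bits[31:27]=0x1b: shli/RI
  rd@[26:25]=0x2 ⇒ c
  imm@[24:0]=0x134d3c7 ⇒ #20239303

shli c, #20239303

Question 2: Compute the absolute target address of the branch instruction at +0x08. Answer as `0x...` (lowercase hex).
0xb100

[08] f4 ff ff 5f → 0x5ffffff4
  top 5b → 0xb → b [J]
  [26:0] imm=134217716 (s27→-12) = #-12
  target = base 0xb100 + off 0x08 + 4 + imm -12 = 0xb100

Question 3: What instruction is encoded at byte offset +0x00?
andi c, #30301474

+0x00: 22 5d ce bd ⇒ word 0xbdce5d22 (little)
  opcode bits[31:27]=0x17: andi/RI
  rd: (w>>25)&0x3=0x2 → c
  imm: (w>>0)&0x1ffffff=0x1ce5d22 → #30301474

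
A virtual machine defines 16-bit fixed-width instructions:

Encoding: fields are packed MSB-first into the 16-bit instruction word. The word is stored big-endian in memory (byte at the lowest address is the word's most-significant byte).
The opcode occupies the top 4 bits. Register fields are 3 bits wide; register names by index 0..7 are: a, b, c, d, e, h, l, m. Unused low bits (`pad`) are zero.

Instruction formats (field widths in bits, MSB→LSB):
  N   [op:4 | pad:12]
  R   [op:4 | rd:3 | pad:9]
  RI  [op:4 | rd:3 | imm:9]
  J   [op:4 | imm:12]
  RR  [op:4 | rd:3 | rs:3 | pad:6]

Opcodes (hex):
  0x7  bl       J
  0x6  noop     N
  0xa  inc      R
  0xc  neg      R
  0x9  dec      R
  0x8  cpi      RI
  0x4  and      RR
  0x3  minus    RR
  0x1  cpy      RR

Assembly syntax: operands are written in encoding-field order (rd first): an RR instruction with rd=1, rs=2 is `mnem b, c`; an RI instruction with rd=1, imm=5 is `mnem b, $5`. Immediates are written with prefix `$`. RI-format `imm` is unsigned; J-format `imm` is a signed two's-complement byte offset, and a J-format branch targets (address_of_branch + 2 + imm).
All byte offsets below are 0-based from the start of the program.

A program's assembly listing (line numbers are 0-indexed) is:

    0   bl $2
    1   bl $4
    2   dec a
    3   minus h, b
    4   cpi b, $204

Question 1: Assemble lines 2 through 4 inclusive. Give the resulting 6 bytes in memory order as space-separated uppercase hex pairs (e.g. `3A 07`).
90 00 3A 40 82 CC

2. dec fields op=0x9:4|rd=0:3|pad=0:9 → word 9000h → 90 00
3. minus fields op=0x3:4|rd=5:3|rs=1:3|pad=0:6 → word 3a40h → 3a 40
4. cpi fields op=0x8:4|rd=1:3|imm=204:9 → word 82cch → 82 cc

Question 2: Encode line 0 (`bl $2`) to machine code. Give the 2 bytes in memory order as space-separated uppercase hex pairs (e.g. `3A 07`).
line 0 (bl): pack op=0x7:4|imm=2:12 = 0x7002; big→ 70 02

70 02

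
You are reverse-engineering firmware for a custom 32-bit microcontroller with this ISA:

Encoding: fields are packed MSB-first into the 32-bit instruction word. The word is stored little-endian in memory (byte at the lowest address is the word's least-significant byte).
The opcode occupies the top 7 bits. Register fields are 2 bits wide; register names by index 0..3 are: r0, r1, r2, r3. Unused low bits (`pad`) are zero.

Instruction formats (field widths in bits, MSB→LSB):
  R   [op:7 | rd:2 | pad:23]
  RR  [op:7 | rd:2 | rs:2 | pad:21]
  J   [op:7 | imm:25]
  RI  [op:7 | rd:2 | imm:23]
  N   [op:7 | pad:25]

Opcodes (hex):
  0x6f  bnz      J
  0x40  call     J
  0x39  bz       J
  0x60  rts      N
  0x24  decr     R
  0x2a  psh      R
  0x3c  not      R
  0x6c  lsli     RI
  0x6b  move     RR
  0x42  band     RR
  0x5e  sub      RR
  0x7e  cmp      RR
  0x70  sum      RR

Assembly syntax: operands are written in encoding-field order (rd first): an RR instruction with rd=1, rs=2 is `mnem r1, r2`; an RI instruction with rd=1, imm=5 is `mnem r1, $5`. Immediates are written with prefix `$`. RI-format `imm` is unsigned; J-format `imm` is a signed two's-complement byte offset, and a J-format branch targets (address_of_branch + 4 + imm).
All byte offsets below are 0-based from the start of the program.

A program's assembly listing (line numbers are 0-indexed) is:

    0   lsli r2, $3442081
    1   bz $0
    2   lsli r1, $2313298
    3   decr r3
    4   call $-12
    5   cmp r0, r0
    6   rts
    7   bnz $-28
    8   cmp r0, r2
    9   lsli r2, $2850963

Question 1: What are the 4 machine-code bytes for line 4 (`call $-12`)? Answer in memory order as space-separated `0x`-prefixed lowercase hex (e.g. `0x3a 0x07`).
line 4 (call): pack op=0x40:7|imm=-12:25 = 0x81fffff4; little→ f4 ff ff 81

0xf4 0xff 0xff 0x81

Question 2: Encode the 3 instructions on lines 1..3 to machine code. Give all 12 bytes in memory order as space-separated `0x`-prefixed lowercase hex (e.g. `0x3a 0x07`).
0x00 0x00 0x00 0x72 0x52 0x4c 0xa3 0xd8 0x00 0x00 0x80 0x49

line 1 (bz): pack op=0x39:7|imm=0:25 = 0x72000000; little→ 00 00 00 72
line 2 (lsli): pack op=0x6c:7|rd=1:2|imm=2313298:23 = 0xd8a34c52; little→ 52 4c a3 d8
line 3 (decr): pack op=0x24:7|rd=3:2|pad=0:23 = 0x49800000; little→ 00 00 80 49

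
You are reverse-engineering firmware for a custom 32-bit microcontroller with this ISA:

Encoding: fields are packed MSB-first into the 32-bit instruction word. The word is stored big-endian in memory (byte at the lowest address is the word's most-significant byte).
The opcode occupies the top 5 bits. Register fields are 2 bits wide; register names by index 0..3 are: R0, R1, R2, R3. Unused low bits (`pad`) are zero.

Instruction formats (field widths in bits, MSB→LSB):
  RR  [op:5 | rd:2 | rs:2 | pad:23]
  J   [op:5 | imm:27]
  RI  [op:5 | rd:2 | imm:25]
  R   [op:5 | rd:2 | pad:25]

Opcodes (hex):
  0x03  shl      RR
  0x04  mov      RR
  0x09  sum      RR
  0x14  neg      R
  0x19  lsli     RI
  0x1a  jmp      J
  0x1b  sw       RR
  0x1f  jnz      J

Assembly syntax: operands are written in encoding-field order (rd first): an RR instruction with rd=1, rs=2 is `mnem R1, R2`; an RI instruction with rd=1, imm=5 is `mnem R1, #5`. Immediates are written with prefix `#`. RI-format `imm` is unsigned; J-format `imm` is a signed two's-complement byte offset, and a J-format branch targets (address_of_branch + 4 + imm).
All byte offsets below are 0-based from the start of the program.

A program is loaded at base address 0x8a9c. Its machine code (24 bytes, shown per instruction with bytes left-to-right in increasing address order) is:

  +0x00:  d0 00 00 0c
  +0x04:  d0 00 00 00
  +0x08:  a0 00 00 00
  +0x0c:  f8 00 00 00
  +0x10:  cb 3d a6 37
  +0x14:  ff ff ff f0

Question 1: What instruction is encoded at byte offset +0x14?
jnz #-16

+0x14: ff ff ff f0 ⇒ word 0xfffffff0 (big)
  top 5b → 0x1f → jnz [J]
  imm@[26:0]=0x7fffff0 (s27→-16) ⇒ #-16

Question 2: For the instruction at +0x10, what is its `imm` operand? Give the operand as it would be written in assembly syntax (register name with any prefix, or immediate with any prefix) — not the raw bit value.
off 0x10: read cb 3d a6 37 as big → 0xcb3da637
  opcode bits[31:27]=0x19: lsli/RI
  rd: (w>>25)&0x3=0x1 → R1
  imm: (w>>0)&0x1ffffff=0x13da637 → #20817463

#20817463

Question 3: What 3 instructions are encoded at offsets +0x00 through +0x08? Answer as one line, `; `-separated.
@+00  big-endian(d0 00 00 0c) = 0xd000000c
  op=0xd000000c>>27=0x1a ⇒ jmp (J)
  imm: (w>>0)&0x7ffffff=0xc → #12
@+04  big-endian(d0 00 00 00) = 0xd0000000
  op=0xd0000000>>27=0x1a ⇒ jmp (J)
  imm: (w>>0)&0x7ffffff=0x0 → #0
@+08  big-endian(a0 00 00 00) = 0xa0000000
  op=0xa0000000>>27=0x14 ⇒ neg (R)
  rd: (w>>25)&0x3=0x0 → R0

jmp #12; jmp #0; neg R0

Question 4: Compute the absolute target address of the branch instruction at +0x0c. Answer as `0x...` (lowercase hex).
[0c] f8 00 00 00 → 0xf8000000
  op=0xf8000000>>27=0x1f ⇒ jnz (J)
  [26:0] imm=0 = #0
  target = base 0x8a9c + off 0x0c + 4 + imm 0 = 0x8aac

0x8aac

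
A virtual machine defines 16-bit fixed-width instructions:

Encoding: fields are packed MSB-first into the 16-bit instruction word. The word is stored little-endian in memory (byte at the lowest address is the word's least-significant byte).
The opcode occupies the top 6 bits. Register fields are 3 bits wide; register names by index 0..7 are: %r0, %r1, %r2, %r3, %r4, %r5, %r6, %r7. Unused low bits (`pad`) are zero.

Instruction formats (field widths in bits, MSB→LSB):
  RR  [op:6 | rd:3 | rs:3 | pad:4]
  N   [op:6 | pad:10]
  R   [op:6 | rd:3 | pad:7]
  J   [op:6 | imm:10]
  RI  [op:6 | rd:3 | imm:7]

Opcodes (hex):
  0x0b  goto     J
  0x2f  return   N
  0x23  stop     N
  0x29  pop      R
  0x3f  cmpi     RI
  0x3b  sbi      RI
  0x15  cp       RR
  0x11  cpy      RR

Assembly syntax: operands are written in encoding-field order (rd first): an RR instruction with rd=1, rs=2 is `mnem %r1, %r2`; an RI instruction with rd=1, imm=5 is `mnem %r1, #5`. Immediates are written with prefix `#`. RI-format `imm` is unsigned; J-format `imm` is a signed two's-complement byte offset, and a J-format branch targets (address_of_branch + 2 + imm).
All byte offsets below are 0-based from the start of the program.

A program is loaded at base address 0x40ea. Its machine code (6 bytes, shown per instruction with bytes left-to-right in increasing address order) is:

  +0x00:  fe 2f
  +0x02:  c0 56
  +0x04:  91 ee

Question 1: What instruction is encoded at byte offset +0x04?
@+04  little-endian(91 ee) = 0xee91
  top 6b → 0x3b → sbi [RI]
  rd@[9:7]=0x5 ⇒ %r5
  imm@[6:0]=0x11 ⇒ #17

sbi %r5, #17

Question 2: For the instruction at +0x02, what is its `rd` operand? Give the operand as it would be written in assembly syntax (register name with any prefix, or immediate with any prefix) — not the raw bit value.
%r5

+0x02: c0 56 ⇒ word 0x56c0 (little)
  op=0x56c0>>10=0x15 ⇒ cp (RR)
  rd: (w>>7)&0x7=0x5 → %r5
  rs: (w>>4)&0x7=0x4 → %r4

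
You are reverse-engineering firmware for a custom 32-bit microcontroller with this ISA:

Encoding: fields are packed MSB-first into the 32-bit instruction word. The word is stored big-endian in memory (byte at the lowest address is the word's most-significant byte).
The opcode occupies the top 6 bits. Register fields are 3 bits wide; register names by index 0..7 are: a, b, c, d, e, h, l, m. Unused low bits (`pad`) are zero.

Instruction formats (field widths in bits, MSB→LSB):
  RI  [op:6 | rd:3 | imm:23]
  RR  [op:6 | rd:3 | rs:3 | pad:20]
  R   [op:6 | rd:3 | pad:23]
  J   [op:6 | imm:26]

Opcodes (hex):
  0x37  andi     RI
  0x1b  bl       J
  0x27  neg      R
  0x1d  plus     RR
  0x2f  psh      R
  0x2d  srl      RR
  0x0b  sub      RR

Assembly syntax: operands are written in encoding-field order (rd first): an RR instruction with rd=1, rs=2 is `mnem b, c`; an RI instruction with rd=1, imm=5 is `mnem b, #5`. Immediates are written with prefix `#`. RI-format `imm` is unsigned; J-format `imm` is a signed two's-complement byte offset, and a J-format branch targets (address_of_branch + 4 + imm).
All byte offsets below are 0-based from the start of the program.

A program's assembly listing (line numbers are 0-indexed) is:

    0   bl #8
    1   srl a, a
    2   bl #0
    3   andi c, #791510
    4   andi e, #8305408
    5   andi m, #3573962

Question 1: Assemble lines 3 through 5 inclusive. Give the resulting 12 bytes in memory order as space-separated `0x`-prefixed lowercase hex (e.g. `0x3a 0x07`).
0xdd 0x0c 0x13 0xd6 0xde 0x7e 0xbb 0x00 0xdf 0xb6 0x88 0xca

line 3 (andi): pack op=0x37:6|rd=2:3|imm=791510:23 = 0xdd0c13d6; big→ dd 0c 13 d6
line 4 (andi): pack op=0x37:6|rd=4:3|imm=8305408:23 = 0xde7ebb00; big→ de 7e bb 00
line 5 (andi): pack op=0x37:6|rd=7:3|imm=3573962:23 = 0xdfb688ca; big→ df b6 88 ca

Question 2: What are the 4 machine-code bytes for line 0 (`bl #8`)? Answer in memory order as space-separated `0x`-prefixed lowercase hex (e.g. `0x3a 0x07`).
L0: bl op=0x1b:6|imm=8:26 ⇒ 0x6c000008 ⇒ big 6c 00 00 08

0x6c 0x00 0x00 0x08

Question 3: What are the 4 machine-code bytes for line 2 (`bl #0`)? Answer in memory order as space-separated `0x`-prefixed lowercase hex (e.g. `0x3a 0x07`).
0x6c 0x00 0x00 0x00

L2: bl op=0x1b:6|imm=0:26 ⇒ 0x6c000000 ⇒ big 6c 00 00 00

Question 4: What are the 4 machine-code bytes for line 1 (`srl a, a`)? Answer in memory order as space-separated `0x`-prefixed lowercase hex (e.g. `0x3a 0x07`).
L1: srl op=0x2d:6|rd=0:3|rs=0:3|pad=0:20 ⇒ 0xb4000000 ⇒ big b4 00 00 00

0xb4 0x00 0x00 0x00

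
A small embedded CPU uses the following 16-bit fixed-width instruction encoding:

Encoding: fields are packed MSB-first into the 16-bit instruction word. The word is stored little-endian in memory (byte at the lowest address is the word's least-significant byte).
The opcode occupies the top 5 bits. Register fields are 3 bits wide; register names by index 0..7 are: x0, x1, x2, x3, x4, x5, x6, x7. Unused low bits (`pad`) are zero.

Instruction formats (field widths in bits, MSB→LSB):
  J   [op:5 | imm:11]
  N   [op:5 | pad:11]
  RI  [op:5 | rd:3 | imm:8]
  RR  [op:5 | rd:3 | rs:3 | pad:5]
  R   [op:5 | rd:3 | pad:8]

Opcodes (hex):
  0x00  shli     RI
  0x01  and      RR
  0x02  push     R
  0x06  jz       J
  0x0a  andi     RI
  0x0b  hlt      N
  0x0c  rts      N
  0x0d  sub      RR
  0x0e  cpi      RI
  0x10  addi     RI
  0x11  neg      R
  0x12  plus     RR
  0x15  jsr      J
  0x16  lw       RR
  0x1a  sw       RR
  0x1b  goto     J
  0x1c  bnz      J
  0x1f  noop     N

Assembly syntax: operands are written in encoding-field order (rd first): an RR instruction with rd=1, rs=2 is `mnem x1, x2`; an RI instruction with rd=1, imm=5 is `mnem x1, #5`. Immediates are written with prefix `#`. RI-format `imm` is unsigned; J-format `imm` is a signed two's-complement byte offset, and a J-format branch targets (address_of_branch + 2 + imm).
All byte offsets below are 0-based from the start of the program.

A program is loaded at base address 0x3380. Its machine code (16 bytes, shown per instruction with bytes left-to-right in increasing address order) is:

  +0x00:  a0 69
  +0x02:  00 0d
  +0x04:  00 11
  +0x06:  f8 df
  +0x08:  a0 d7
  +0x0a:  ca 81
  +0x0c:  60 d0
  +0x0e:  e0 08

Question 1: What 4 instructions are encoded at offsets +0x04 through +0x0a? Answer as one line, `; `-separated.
push x1; goto #-8; sw x7, x5; addi x1, #202

@+04  little-endian(00 11) = 0x1100
  op=0x1100>>11=0x2 ⇒ push (R)
  [10:8] rd=1 = x1
@+06  little-endian(f8 df) = 0xdff8
  op=0xdff8>>11=0x1b ⇒ goto (J)
  [10:0] imm=2040 (s11→-8) = #-8
@+08  little-endian(a0 d7) = 0xd7a0
  op=0xd7a0>>11=0x1a ⇒ sw (RR)
  [10:8] rd=7 = x7
  [7:5] rs=5 = x5
@+0a  little-endian(ca 81) = 0x81ca
  op=0x81ca>>11=0x10 ⇒ addi (RI)
  [10:8] rd=1 = x1
  [7:0] imm=202 = #202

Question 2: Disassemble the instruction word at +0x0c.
sw x0, x3

@+0c  little-endian(60 d0) = 0xd060
  top 5b → 0x1a → sw [RR]
  rd@[10:8]=0x0 ⇒ x0
  rs@[7:5]=0x3 ⇒ x3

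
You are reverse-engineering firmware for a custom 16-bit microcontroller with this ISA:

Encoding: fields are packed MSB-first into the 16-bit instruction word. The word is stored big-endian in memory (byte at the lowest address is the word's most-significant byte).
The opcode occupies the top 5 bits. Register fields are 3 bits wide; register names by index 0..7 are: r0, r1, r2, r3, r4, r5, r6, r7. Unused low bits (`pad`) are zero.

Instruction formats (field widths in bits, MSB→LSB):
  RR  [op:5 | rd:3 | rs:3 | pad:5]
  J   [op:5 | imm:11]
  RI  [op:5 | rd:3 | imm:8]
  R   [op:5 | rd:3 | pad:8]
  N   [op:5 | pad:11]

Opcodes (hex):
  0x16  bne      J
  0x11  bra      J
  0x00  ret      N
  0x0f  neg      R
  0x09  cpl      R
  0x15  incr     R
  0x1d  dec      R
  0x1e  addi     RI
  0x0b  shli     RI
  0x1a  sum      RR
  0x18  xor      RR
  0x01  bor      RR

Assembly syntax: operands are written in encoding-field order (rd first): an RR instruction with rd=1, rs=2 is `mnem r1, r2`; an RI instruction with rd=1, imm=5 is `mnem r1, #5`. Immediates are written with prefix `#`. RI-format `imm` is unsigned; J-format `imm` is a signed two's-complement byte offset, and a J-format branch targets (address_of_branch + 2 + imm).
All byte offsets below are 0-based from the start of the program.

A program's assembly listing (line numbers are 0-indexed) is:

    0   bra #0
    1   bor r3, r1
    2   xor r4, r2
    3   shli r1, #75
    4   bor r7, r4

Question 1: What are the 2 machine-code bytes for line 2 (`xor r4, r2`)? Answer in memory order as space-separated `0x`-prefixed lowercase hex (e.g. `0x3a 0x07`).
0xc4 0x40

2. xor fields op=0x18:5|rd=4:3|rs=2:3|pad=0:5 → word c440h → c4 40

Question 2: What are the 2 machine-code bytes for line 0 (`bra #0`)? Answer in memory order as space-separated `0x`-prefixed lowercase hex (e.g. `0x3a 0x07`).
0x88 0x00

line 0 (bra): pack op=0x11:5|imm=0:11 = 0x8800; big→ 88 00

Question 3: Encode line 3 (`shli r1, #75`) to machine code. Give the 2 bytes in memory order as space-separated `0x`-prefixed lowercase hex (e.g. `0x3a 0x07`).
line 3 (shli): pack op=0xb:5|rd=1:3|imm=75:8 = 0x594b; big→ 59 4b

0x59 0x4b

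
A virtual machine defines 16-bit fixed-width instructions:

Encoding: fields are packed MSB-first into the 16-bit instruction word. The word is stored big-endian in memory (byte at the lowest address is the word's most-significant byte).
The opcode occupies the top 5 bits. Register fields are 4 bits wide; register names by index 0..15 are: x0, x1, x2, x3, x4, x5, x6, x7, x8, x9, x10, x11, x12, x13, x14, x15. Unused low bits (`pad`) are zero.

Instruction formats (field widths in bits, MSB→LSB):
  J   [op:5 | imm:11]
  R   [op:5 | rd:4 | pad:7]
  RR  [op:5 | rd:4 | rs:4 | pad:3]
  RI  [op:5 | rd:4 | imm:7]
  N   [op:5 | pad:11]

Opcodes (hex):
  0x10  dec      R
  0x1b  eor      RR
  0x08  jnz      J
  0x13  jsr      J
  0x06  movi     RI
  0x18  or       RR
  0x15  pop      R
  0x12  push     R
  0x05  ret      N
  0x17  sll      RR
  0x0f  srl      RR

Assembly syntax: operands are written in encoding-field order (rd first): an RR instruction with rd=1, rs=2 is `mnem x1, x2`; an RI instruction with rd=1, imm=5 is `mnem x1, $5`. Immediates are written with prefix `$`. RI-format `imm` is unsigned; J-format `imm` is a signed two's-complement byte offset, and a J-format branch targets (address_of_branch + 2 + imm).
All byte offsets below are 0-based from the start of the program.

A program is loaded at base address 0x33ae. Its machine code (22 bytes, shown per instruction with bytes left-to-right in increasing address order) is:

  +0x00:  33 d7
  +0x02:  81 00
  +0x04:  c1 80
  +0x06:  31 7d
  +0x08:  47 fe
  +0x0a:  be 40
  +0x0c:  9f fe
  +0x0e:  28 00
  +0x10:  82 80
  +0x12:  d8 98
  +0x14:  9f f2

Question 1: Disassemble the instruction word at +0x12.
@+12  big-endian(d8 98) = 0xd898
  top 5b → 0x1b → eor [RR]
  rd@[10:7]=0x1 ⇒ x1
  rs@[6:3]=0x3 ⇒ x3

eor x1, x3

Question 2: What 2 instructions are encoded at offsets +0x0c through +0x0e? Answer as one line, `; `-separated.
jsr $-2; ret

off 0x0c: read 9f fe as big → 0x9ffe
  top 5b → 0x13 → jsr [J]
  imm@[10:0]=0x7fe (s11→-2) ⇒ $-2
off 0x0e: read 28 00 as big → 0x2800
  top 5b → 0x5 → ret [N]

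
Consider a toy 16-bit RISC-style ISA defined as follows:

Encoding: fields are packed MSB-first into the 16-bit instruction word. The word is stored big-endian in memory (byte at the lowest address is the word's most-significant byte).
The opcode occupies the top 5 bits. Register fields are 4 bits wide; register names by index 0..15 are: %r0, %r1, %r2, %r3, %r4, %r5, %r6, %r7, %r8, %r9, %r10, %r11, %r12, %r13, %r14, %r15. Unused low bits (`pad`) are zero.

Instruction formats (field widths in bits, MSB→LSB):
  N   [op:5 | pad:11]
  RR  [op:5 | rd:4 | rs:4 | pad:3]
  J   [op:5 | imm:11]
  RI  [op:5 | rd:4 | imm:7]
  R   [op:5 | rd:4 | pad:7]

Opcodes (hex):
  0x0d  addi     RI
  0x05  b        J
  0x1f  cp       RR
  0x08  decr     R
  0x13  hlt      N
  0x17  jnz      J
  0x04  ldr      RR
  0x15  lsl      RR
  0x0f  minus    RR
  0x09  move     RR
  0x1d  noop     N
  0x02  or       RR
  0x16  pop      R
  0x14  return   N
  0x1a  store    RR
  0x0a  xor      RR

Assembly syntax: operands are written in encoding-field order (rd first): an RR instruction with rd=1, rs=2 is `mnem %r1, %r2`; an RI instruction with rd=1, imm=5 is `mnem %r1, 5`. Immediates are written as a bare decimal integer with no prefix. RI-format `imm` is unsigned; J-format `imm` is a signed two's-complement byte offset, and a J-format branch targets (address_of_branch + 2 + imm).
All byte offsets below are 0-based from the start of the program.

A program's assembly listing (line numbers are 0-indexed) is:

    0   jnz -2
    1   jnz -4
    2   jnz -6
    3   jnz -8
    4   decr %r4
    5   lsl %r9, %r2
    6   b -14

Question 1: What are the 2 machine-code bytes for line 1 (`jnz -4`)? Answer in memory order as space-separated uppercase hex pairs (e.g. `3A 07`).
BF FC

L1: jnz op=0x17:5|imm=-4:11 ⇒ 0xbffc ⇒ big bf fc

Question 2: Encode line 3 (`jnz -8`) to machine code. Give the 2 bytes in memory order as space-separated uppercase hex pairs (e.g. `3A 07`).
BF F8

line 3 (jnz): pack op=0x17:5|imm=-8:11 = 0xbff8; big→ bf f8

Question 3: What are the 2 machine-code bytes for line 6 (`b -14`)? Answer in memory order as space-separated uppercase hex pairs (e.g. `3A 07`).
6. b fields op=0x5:5|imm=-14:11 → word 2ff2h → 2f f2

2F F2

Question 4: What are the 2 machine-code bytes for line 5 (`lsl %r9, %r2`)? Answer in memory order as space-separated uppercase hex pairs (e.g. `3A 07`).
AC 90

5. lsl fields op=0x15:5|rd=9:4|rs=2:4|pad=0:3 → word ac90h → ac 90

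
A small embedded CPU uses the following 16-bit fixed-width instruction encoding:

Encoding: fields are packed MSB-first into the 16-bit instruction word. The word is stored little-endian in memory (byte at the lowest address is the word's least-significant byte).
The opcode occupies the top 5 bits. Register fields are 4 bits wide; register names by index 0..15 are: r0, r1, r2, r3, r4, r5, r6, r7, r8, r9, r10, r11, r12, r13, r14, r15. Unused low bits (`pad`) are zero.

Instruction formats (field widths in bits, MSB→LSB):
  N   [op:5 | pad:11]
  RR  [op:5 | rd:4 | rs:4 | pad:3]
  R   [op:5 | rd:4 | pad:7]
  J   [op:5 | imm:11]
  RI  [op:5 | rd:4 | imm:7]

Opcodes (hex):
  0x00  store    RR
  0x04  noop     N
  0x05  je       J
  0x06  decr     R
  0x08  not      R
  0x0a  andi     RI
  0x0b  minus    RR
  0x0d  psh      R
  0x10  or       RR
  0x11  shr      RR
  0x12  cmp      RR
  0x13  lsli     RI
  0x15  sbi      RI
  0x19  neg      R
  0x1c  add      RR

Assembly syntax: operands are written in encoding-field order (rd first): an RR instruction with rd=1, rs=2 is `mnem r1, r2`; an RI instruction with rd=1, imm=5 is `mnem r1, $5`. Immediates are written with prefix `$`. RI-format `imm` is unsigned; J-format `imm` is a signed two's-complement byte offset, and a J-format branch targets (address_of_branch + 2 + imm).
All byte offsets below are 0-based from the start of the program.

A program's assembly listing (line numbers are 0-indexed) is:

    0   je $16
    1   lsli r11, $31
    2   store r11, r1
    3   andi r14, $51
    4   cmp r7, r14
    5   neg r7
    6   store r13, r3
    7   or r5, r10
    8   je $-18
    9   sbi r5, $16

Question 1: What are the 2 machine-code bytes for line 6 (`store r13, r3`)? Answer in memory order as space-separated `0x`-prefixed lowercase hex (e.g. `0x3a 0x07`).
0x98 0x06

line 6 (store): pack op=0x0:5|rd=13:4|rs=3:4|pad=0:3 = 0x0698; little→ 98 06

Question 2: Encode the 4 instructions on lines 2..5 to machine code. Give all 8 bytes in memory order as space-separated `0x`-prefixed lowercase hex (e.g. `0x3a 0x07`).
0x88 0x05 0x33 0x57 0xf0 0x93 0x80 0xcb

L2: store op=0x0:5|rd=11:4|rs=1:4|pad=0:3 ⇒ 0x0588 ⇒ little 88 05
L3: andi op=0xa:5|rd=14:4|imm=51:7 ⇒ 0x5733 ⇒ little 33 57
L4: cmp op=0x12:5|rd=7:4|rs=14:4|pad=0:3 ⇒ 0x93f0 ⇒ little f0 93
L5: neg op=0x19:5|rd=7:4|pad=0:7 ⇒ 0xcb80 ⇒ little 80 cb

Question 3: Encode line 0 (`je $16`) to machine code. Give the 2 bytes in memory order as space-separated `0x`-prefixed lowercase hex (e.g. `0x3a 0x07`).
L0: je op=0x5:5|imm=16:11 ⇒ 0x2810 ⇒ little 10 28

0x10 0x28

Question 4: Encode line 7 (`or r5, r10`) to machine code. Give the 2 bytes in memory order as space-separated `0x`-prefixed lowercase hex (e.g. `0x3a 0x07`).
0xd0 0x82

L7: or op=0x10:5|rd=5:4|rs=10:4|pad=0:3 ⇒ 0x82d0 ⇒ little d0 82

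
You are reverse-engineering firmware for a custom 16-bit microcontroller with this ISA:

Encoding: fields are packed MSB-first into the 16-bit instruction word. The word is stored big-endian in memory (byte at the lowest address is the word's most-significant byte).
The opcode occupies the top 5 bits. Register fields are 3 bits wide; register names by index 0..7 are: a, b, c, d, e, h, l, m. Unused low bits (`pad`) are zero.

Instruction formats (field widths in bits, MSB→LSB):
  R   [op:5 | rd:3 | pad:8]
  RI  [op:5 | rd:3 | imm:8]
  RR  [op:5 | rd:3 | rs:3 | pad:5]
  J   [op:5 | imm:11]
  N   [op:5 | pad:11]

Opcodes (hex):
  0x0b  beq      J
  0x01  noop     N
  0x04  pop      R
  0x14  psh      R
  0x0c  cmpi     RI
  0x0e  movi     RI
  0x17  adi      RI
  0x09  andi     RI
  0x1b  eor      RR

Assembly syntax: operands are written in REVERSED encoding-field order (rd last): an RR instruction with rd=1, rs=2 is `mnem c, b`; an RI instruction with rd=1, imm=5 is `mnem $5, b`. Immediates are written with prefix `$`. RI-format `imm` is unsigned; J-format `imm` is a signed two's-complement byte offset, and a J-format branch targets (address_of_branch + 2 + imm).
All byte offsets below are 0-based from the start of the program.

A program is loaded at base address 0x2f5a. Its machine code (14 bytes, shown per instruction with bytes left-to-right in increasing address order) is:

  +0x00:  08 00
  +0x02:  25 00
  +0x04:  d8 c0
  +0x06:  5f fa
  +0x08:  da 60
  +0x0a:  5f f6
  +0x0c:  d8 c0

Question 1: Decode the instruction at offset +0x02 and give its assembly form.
[02] 25 00 → 0x2500
  top 5b → 0x4 → pop [R]
  rd@[10:8]=0x5 ⇒ h

pop h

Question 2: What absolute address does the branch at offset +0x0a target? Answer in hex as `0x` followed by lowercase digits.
0x2f5c

[0a] 5f f6 → 0x5ff6
  op=0x5ff6>>11=0xb ⇒ beq (J)
  [10:0] imm=2038 (s11→-10) = $-10
  target = base 0x2f5a + off 0x0a + 2 + imm -10 = 0x2f5c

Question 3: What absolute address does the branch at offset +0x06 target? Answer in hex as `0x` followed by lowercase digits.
[06] 5f fa → 0x5ffa
  opcode bits[15:11]=0xb: beq/J
  imm@[10:0]=0x7fa (s11→-6) ⇒ $-6
  target = base 0x2f5a + off 0x06 + 2 + imm -6 = 0x2f5c

0x2f5c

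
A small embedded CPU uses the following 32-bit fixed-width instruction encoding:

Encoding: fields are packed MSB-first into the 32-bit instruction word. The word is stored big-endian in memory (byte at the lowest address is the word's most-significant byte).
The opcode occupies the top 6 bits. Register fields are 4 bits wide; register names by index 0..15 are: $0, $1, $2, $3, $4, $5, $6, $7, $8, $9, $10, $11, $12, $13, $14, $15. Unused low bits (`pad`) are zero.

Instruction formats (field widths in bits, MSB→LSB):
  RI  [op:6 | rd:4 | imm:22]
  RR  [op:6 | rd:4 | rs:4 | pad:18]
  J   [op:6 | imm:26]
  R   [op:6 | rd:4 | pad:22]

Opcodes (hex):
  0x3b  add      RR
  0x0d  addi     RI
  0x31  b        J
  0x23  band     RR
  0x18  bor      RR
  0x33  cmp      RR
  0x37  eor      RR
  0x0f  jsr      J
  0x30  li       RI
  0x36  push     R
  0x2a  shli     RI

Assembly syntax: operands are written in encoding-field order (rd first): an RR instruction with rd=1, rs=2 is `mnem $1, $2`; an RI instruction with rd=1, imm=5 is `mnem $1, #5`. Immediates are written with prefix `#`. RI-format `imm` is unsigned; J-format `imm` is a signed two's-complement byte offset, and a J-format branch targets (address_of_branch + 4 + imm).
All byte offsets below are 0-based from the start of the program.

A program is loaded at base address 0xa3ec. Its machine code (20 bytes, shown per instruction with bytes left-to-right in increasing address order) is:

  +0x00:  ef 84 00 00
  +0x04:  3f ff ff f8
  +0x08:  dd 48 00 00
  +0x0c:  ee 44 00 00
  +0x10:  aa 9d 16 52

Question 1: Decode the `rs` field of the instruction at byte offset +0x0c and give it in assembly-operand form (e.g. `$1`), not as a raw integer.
$1

off 0x0c: read ee 44 00 00 as big → 0xee440000
  opcode bits[31:26]=0x3b: add/RR
  [25:22] rd=9 = $9
  [21:18] rs=1 = $1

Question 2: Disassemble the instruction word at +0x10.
[10] aa 9d 16 52 → 0xaa9d1652
  op=0xaa9d1652>>26=0x2a ⇒ shli (RI)
  rd: (w>>22)&0xf=0xa → $10
  imm: (w>>0)&0x3fffff=0x1d1652 → #1906258

shli $10, #1906258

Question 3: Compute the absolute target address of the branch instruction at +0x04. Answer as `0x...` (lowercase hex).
off 0x04: read 3f ff ff f8 as big → 0x3ffffff8
  op=0x3ffffff8>>26=0xf ⇒ jsr (J)
  [25:0] imm=67108856 (s26→-8) = #-8
  target = base 0xa3ec + off 0x04 + 4 + imm -8 = 0xa3ec

0xa3ec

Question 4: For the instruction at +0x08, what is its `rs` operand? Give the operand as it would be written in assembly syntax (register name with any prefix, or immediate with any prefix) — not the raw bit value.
$2

off 0x08: read dd 48 00 00 as big → 0xdd480000
  op=0xdd480000>>26=0x37 ⇒ eor (RR)
  rd@[25:22]=0x5 ⇒ $5
  rs@[21:18]=0x2 ⇒ $2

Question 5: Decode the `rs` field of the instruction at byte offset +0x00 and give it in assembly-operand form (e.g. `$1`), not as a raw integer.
+0x00: ef 84 00 00 ⇒ word 0xef840000 (big)
  top 6b → 0x3b → add [RR]
  rd@[25:22]=0xe ⇒ $14
  rs@[21:18]=0x1 ⇒ $1

$1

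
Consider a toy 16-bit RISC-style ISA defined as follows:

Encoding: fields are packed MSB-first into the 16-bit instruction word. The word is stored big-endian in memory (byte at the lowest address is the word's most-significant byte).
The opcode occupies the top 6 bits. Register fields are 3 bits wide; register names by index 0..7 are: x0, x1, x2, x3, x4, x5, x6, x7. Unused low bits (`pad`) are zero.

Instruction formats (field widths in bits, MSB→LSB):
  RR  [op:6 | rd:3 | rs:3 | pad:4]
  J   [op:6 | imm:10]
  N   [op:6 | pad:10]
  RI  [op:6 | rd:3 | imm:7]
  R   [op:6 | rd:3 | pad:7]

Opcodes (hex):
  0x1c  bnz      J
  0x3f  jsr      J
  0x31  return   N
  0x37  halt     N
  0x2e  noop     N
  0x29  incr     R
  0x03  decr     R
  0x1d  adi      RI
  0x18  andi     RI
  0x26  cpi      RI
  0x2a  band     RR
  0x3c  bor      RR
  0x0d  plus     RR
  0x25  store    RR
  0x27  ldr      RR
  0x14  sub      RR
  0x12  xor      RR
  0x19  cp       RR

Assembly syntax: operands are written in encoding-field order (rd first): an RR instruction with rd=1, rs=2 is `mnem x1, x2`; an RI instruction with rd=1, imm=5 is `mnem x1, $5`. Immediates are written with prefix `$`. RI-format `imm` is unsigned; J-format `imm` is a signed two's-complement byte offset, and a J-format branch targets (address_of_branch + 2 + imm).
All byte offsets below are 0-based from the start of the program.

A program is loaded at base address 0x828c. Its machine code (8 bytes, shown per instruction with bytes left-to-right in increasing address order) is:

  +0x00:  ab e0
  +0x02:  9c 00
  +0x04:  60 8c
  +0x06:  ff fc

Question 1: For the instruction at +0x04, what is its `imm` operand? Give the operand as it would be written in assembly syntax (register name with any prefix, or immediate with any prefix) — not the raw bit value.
@+04  big-endian(60 8c) = 0x608c
  op=0x608c>>10=0x18 ⇒ andi (RI)
  rd@[9:7]=0x1 ⇒ x1
  imm@[6:0]=0xc ⇒ $12

$12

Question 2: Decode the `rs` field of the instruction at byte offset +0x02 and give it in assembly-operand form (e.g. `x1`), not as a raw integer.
x0

+0x02: 9c 00 ⇒ word 0x9c00 (big)
  op=0x9c00>>10=0x27 ⇒ ldr (RR)
  rd: (w>>7)&0x7=0x0 → x0
  rs: (w>>4)&0x7=0x0 → x0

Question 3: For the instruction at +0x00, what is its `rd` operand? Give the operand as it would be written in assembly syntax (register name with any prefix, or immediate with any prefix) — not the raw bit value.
off 0x00: read ab e0 as big → 0xabe0
  top 6b → 0x2a → band [RR]
  rd@[9:7]=0x7 ⇒ x7
  rs@[6:4]=0x6 ⇒ x6

x7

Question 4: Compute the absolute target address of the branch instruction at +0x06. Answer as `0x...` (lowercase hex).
0x8290

+0x06: ff fc ⇒ word 0xfffc (big)
  op=0xfffc>>10=0x3f ⇒ jsr (J)
  [9:0] imm=1020 (s10→-4) = $-4
  target = base 0x828c + off 0x06 + 2 + imm -4 = 0x8290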